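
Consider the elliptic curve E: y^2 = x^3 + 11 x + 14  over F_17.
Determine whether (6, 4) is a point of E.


Check whether y^2 = x^3 + 11 x + 14 (mod 17) for (x, y) = (6, 4).
LHS: y^2 = 4^2 mod 17 = 16
RHS: x^3 + 11 x + 14 = 6^3 + 11*6 + 14 mod 17 = 7
LHS != RHS

No, not on the curve


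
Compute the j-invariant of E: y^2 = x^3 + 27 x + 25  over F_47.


Delta = -16(4 a^3 + 27 b^2) mod 47 = 44
-1728 * (4 a)^3 = -1728 * (4*27)^3 mod 47 = 10
j = 10 * 44^(-1) mod 47 = 28

j = 28 (mod 47)


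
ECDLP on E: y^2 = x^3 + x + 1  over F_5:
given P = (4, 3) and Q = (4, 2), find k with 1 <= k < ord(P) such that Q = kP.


Enumerate multiples of P until we hit Q = (4, 2):
  1P = (4, 3)
  2P = (3, 1)
  3P = (2, 1)
  4P = (0, 1)
  5P = (0, 4)
  6P = (2, 4)
  7P = (3, 4)
  8P = (4, 2)
Match found at i = 8.

k = 8


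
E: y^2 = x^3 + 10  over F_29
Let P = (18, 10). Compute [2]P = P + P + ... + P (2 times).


k = 2 = 10_2 (binary, LSB first: 01)
Double-and-add from P = (18, 10):
  bit 0 = 0: acc unchanged = O
  bit 1 = 1: acc = O + (28, 26) = (28, 26)

2P = (28, 26)


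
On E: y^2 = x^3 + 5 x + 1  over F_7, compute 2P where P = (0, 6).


Doubling: s = (3 x1^2 + a) / (2 y1)
s = (3*0^2 + 5) / (2*6) mod 7 = 1
x3 = s^2 - 2 x1 mod 7 = 1^2 - 2*0 = 1
y3 = s (x1 - x3) - y1 mod 7 = 1 * (0 - 1) - 6 = 0

2P = (1, 0)


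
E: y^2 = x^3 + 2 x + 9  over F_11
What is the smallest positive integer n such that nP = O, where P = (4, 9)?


Compute successive multiples of P until we hit O:
  1P = (4, 9)
  2P = (8, 8)
  3P = (8, 3)
  4P = (4, 2)
  5P = O

ord(P) = 5


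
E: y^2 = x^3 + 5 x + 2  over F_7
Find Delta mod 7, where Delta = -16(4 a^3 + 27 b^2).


4 a^3 + 27 b^2 = 4*5^3 + 27*2^2 = 500 + 108 = 608
Delta = -16 * (608) = -9728
Delta mod 7 = 2

Delta = 2 (mod 7)


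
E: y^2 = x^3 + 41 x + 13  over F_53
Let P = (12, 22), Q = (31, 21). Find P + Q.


P != Q, so use the chord formula.
s = (y2 - y1) / (x2 - x1) = (52) / (19) mod 53 = 39
x3 = s^2 - x1 - x2 mod 53 = 39^2 - 12 - 31 = 47
y3 = s (x1 - x3) - y1 mod 53 = 39 * (12 - 47) - 22 = 44

P + Q = (47, 44)


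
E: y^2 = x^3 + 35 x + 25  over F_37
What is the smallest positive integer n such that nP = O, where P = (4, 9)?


Compute successive multiples of P until we hit O:
  1P = (4, 9)
  2P = (20, 20)
  3P = (22, 11)
  4P = (27, 9)
  5P = (6, 28)
  6P = (34, 2)
  7P = (0, 32)
  8P = (36, 27)
  ... (continuing to 46P)
  46P = O

ord(P) = 46


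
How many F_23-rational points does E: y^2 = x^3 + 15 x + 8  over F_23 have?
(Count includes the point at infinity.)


For each x in F_23, count y with y^2 = x^3 + 15 x + 8 mod 23:
  x = 0: RHS = 8, y in [10, 13]  -> 2 point(s)
  x = 1: RHS = 1, y in [1, 22]  -> 2 point(s)
  x = 2: RHS = 0, y in [0]  -> 1 point(s)
  x = 5: RHS = 1, y in [1, 22]  -> 2 point(s)
  x = 10: RHS = 8, y in [10, 13]  -> 2 point(s)
  x = 11: RHS = 9, y in [3, 20]  -> 2 point(s)
  x = 13: RHS = 8, y in [10, 13]  -> 2 point(s)
  x = 14: RHS = 18, y in [8, 15]  -> 2 point(s)
  x = 17: RHS = 1, y in [1, 22]  -> 2 point(s)
  x = 21: RHS = 16, y in [4, 19]  -> 2 point(s)
Affine points: 19. Add the point at infinity: total = 20.

#E(F_23) = 20


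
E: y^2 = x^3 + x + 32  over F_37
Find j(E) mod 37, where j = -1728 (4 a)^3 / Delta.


Delta = -16(4 a^3 + 27 b^2) mod 37 = 14
-1728 * (4 a)^3 = -1728 * (4*1)^3 mod 37 = 1
j = 1 * 14^(-1) mod 37 = 8

j = 8 (mod 37)


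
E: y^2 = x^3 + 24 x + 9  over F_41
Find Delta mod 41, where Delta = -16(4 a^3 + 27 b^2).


4 a^3 + 27 b^2 = 4*24^3 + 27*9^2 = 55296 + 2187 = 57483
Delta = -16 * (57483) = -919728
Delta mod 41 = 25

Delta = 25 (mod 41)


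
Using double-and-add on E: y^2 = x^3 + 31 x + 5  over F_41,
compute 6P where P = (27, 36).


k = 6 = 110_2 (binary, LSB first: 011)
Double-and-add from P = (27, 36):
  bit 0 = 0: acc unchanged = O
  bit 1 = 1: acc = O + (38, 34) = (38, 34)
  bit 2 = 1: acc = (38, 34) + (24, 31) = (19, 14)

6P = (19, 14)


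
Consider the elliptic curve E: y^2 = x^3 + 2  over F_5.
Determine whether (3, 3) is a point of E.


Check whether y^2 = x^3 + 0 x + 2 (mod 5) for (x, y) = (3, 3).
LHS: y^2 = 3^2 mod 5 = 4
RHS: x^3 + 0 x + 2 = 3^3 + 0*3 + 2 mod 5 = 4
LHS = RHS

Yes, on the curve


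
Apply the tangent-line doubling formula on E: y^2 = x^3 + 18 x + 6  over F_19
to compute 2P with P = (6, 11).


Doubling: s = (3 x1^2 + a) / (2 y1)
s = (3*6^2 + 18) / (2*11) mod 19 = 4
x3 = s^2 - 2 x1 mod 19 = 4^2 - 2*6 = 4
y3 = s (x1 - x3) - y1 mod 19 = 4 * (6 - 4) - 11 = 16

2P = (4, 16)


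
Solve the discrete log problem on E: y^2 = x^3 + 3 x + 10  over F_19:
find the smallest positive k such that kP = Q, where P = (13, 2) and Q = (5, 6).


Enumerate multiples of P until we hit Q = (5, 6):
  1P = (13, 2)
  2P = (9, 14)
  3P = (6, 15)
  4P = (5, 13)
  5P = (2, 9)
  6P = (11, 14)
  7P = (12, 11)
  8P = (18, 5)
  9P = (18, 14)
  10P = (12, 8)
  11P = (11, 5)
  12P = (2, 10)
  13P = (5, 6)
Match found at i = 13.

k = 13


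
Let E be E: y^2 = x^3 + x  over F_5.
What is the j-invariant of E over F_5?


Delta = -16(4 a^3 + 27 b^2) mod 5 = 1
-1728 * (4 a)^3 = -1728 * (4*1)^3 mod 5 = 3
j = 3 * 1^(-1) mod 5 = 3

j = 3 (mod 5)


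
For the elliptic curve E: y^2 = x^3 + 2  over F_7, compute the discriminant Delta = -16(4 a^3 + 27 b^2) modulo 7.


4 a^3 + 27 b^2 = 4*0^3 + 27*2^2 = 0 + 108 = 108
Delta = -16 * (108) = -1728
Delta mod 7 = 1

Delta = 1 (mod 7)


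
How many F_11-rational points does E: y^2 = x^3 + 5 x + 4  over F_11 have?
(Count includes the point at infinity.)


For each x in F_11, count y with y^2 = x^3 + 5 x + 4 mod 11:
  x = 0: RHS = 4, y in [2, 9]  -> 2 point(s)
  x = 2: RHS = 0, y in [0]  -> 1 point(s)
  x = 4: RHS = 0, y in [0]  -> 1 point(s)
  x = 5: RHS = 0, y in [0]  -> 1 point(s)
  x = 10: RHS = 9, y in [3, 8]  -> 2 point(s)
Affine points: 7. Add the point at infinity: total = 8.

#E(F_11) = 8


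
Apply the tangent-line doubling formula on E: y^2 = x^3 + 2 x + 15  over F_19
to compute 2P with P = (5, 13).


Doubling: s = (3 x1^2 + a) / (2 y1)
s = (3*5^2 + 2) / (2*13) mod 19 = 11
x3 = s^2 - 2 x1 mod 19 = 11^2 - 2*5 = 16
y3 = s (x1 - x3) - y1 mod 19 = 11 * (5 - 16) - 13 = 18

2P = (16, 18)


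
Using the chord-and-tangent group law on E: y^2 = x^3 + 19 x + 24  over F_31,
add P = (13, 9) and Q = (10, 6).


P != Q, so use the chord formula.
s = (y2 - y1) / (x2 - x1) = (28) / (28) mod 31 = 1
x3 = s^2 - x1 - x2 mod 31 = 1^2 - 13 - 10 = 9
y3 = s (x1 - x3) - y1 mod 31 = 1 * (13 - 9) - 9 = 26

P + Q = (9, 26)


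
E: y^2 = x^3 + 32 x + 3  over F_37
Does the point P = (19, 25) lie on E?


Check whether y^2 = x^3 + 32 x + 3 (mod 37) for (x, y) = (19, 25).
LHS: y^2 = 25^2 mod 37 = 33
RHS: x^3 + 32 x + 3 = 19^3 + 32*19 + 3 mod 37 = 33
LHS = RHS

Yes, on the curve


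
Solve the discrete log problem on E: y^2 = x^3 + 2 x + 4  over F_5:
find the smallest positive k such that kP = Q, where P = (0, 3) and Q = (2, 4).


Enumerate multiples of P until we hit Q = (2, 4):
  1P = (0, 3)
  2P = (4, 4)
  3P = (2, 4)
Match found at i = 3.

k = 3


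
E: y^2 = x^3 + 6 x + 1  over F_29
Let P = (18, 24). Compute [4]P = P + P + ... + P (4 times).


k = 4 = 100_2 (binary, LSB first: 001)
Double-and-add from P = (18, 24):
  bit 0 = 0: acc unchanged = O
  bit 1 = 0: acc unchanged = O
  bit 2 = 1: acc = O + (18, 24) = (18, 24)

4P = (18, 24)


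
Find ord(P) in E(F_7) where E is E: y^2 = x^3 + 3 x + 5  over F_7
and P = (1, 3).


Compute successive multiples of P until we hit O:
  1P = (1, 3)
  2P = (6, 6)
  3P = (4, 5)
  4P = (4, 2)
  5P = (6, 1)
  6P = (1, 4)
  7P = O

ord(P) = 7


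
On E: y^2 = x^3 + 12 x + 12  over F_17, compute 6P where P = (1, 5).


k = 6 = 110_2 (binary, LSB first: 011)
Double-and-add from P = (1, 5):
  bit 0 = 0: acc unchanged = O
  bit 1 = 1: acc = O + (13, 11) = (13, 11)
  bit 2 = 1: acc = (13, 11) + (16, 4) = (1, 12)

6P = (1, 12)


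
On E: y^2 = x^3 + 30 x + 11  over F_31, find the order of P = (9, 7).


Compute successive multiples of P until we hit O:
  1P = (9, 7)
  2P = (29, 6)
  3P = (3, 2)
  4P = (24, 27)
  5P = (17, 3)
  6P = (13, 26)
  7P = (18, 20)
  8P = (8, 22)
  ... (continuing to 32P)
  32P = O

ord(P) = 32


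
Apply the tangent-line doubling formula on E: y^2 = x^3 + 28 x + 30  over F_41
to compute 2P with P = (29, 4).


Doubling: s = (3 x1^2 + a) / (2 y1)
s = (3*29^2 + 28) / (2*4) mod 41 = 37
x3 = s^2 - 2 x1 mod 41 = 37^2 - 2*29 = 40
y3 = s (x1 - x3) - y1 mod 41 = 37 * (29 - 40) - 4 = 40

2P = (40, 40)


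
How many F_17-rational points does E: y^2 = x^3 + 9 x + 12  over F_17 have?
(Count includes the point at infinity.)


For each x in F_17, count y with y^2 = x^3 + 9 x + 12 mod 17:
  x = 2: RHS = 4, y in [2, 15]  -> 2 point(s)
  x = 3: RHS = 15, y in [7, 10]  -> 2 point(s)
  x = 8: RHS = 1, y in [1, 16]  -> 2 point(s)
  x = 14: RHS = 9, y in [3, 14]  -> 2 point(s)
  x = 16: RHS = 2, y in [6, 11]  -> 2 point(s)
Affine points: 10. Add the point at infinity: total = 11.

#E(F_17) = 11


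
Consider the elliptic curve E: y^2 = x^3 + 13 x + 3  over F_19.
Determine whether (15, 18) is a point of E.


Check whether y^2 = x^3 + 13 x + 3 (mod 19) for (x, y) = (15, 18).
LHS: y^2 = 18^2 mod 19 = 1
RHS: x^3 + 13 x + 3 = 15^3 + 13*15 + 3 mod 19 = 1
LHS = RHS

Yes, on the curve


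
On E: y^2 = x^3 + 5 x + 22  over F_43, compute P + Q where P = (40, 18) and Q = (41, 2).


P != Q, so use the chord formula.
s = (y2 - y1) / (x2 - x1) = (27) / (1) mod 43 = 27
x3 = s^2 - x1 - x2 mod 43 = 27^2 - 40 - 41 = 3
y3 = s (x1 - x3) - y1 mod 43 = 27 * (40 - 3) - 18 = 35

P + Q = (3, 35)


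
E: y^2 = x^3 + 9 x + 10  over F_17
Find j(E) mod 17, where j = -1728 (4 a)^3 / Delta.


Delta = -16(4 a^3 + 27 b^2) mod 17 = 6
-1728 * (4 a)^3 = -1728 * (4*9)^3 mod 17 = 14
j = 14 * 6^(-1) mod 17 = 8

j = 8 (mod 17)


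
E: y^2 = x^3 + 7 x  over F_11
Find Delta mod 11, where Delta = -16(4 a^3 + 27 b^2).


4 a^3 + 27 b^2 = 4*7^3 + 27*0^2 = 1372 + 0 = 1372
Delta = -16 * (1372) = -21952
Delta mod 11 = 4

Delta = 4 (mod 11)


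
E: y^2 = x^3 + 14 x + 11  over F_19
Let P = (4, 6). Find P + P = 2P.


Doubling: s = (3 x1^2 + a) / (2 y1)
s = (3*4^2 + 14) / (2*6) mod 19 = 2
x3 = s^2 - 2 x1 mod 19 = 2^2 - 2*4 = 15
y3 = s (x1 - x3) - y1 mod 19 = 2 * (4 - 15) - 6 = 10

2P = (15, 10)


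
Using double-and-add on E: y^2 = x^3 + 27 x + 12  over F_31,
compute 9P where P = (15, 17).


k = 9 = 1001_2 (binary, LSB first: 1001)
Double-and-add from P = (15, 17):
  bit 0 = 1: acc = O + (15, 17) = (15, 17)
  bit 1 = 0: acc unchanged = (15, 17)
  bit 2 = 0: acc unchanged = (15, 17)
  bit 3 = 1: acc = (15, 17) + (13, 24) = (23, 11)

9P = (23, 11)


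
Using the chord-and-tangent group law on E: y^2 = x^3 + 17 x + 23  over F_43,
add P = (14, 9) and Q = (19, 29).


P != Q, so use the chord formula.
s = (y2 - y1) / (x2 - x1) = (20) / (5) mod 43 = 4
x3 = s^2 - x1 - x2 mod 43 = 4^2 - 14 - 19 = 26
y3 = s (x1 - x3) - y1 mod 43 = 4 * (14 - 26) - 9 = 29

P + Q = (26, 29)


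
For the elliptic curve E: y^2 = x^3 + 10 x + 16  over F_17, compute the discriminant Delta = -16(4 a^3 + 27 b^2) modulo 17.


4 a^3 + 27 b^2 = 4*10^3 + 27*16^2 = 4000 + 6912 = 10912
Delta = -16 * (10912) = -174592
Delta mod 17 = 15

Delta = 15 (mod 17)


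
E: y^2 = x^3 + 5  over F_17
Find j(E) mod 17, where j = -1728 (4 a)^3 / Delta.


Delta = -16(4 a^3 + 27 b^2) mod 17 = 12
-1728 * (4 a)^3 = -1728 * (4*0)^3 mod 17 = 0
j = 0 * 12^(-1) mod 17 = 0

j = 0 (mod 17)


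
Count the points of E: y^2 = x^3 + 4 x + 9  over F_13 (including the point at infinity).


For each x in F_13, count y with y^2 = x^3 + 4 x + 9 mod 13:
  x = 0: RHS = 9, y in [3, 10]  -> 2 point(s)
  x = 1: RHS = 1, y in [1, 12]  -> 2 point(s)
  x = 2: RHS = 12, y in [5, 8]  -> 2 point(s)
  x = 3: RHS = 9, y in [3, 10]  -> 2 point(s)
  x = 7: RHS = 3, y in [4, 9]  -> 2 point(s)
  x = 10: RHS = 9, y in [3, 10]  -> 2 point(s)
  x = 12: RHS = 4, y in [2, 11]  -> 2 point(s)
Affine points: 14. Add the point at infinity: total = 15.

#E(F_13) = 15


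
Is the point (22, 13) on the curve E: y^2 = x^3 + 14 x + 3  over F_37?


Check whether y^2 = x^3 + 14 x + 3 (mod 37) for (x, y) = (22, 13).
LHS: y^2 = 13^2 mod 37 = 21
RHS: x^3 + 14 x + 3 = 22^3 + 14*22 + 3 mod 37 = 7
LHS != RHS

No, not on the curve


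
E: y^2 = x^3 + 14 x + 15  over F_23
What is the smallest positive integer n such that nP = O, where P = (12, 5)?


Compute successive multiples of P until we hit O:
  1P = (12, 5)
  2P = (12, 18)
  3P = O

ord(P) = 3


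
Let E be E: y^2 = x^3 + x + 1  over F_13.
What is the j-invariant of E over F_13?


Delta = -16(4 a^3 + 27 b^2) mod 13 = 11
-1728 * (4 a)^3 = -1728 * (4*1)^3 mod 13 = 12
j = 12 * 11^(-1) mod 13 = 7

j = 7 (mod 13)


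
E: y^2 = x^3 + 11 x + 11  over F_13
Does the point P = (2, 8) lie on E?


Check whether y^2 = x^3 + 11 x + 11 (mod 13) for (x, y) = (2, 8).
LHS: y^2 = 8^2 mod 13 = 12
RHS: x^3 + 11 x + 11 = 2^3 + 11*2 + 11 mod 13 = 2
LHS != RHS

No, not on the curve


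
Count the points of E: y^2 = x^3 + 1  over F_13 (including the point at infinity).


For each x in F_13, count y with y^2 = x^3 + 0 x + 1 mod 13:
  x = 0: RHS = 1, y in [1, 12]  -> 2 point(s)
  x = 2: RHS = 9, y in [3, 10]  -> 2 point(s)
  x = 4: RHS = 0, y in [0]  -> 1 point(s)
  x = 5: RHS = 9, y in [3, 10]  -> 2 point(s)
  x = 6: RHS = 9, y in [3, 10]  -> 2 point(s)
  x = 10: RHS = 0, y in [0]  -> 1 point(s)
  x = 12: RHS = 0, y in [0]  -> 1 point(s)
Affine points: 11. Add the point at infinity: total = 12.

#E(F_13) = 12


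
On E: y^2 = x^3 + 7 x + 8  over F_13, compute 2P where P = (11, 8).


k = 2 = 10_2 (binary, LSB first: 01)
Double-and-add from P = (11, 8):
  bit 0 = 0: acc unchanged = O
  bit 1 = 1: acc = O + (8, 11) = (8, 11)

2P = (8, 11)


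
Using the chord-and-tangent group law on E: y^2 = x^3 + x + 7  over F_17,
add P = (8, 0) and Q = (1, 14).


P != Q, so use the chord formula.
s = (y2 - y1) / (x2 - x1) = (14) / (10) mod 17 = 15
x3 = s^2 - x1 - x2 mod 17 = 15^2 - 8 - 1 = 12
y3 = s (x1 - x3) - y1 mod 17 = 15 * (8 - 12) - 0 = 8

P + Q = (12, 8)


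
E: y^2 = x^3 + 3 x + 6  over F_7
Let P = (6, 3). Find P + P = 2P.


Doubling: s = (3 x1^2 + a) / (2 y1)
s = (3*6^2 + 3) / (2*3) mod 7 = 1
x3 = s^2 - 2 x1 mod 7 = 1^2 - 2*6 = 3
y3 = s (x1 - x3) - y1 mod 7 = 1 * (6 - 3) - 3 = 0

2P = (3, 0)


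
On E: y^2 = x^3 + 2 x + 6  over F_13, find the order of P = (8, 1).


Compute successive multiples of P until we hit O:
  1P = (8, 1)
  2P = (7, 5)
  3P = (1, 10)
  4P = (3, 0)
  5P = (1, 3)
  6P = (7, 8)
  7P = (8, 12)
  8P = O

ord(P) = 8


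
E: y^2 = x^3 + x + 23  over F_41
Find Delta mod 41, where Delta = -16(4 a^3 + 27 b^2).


4 a^3 + 27 b^2 = 4*1^3 + 27*23^2 = 4 + 14283 = 14287
Delta = -16 * (14287) = -228592
Delta mod 41 = 24

Delta = 24 (mod 41)


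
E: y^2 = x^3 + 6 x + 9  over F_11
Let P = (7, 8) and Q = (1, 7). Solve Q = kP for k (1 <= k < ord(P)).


Enumerate multiples of P until we hit Q = (1, 7):
  1P = (7, 8)
  2P = (1, 4)
  3P = (1, 7)
Match found at i = 3.

k = 3


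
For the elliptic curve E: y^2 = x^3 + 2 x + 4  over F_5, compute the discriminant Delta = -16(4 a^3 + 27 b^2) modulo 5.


4 a^3 + 27 b^2 = 4*2^3 + 27*4^2 = 32 + 432 = 464
Delta = -16 * (464) = -7424
Delta mod 5 = 1

Delta = 1 (mod 5)


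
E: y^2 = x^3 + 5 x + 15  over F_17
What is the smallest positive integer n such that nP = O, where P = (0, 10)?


Compute successive multiples of P until we hit O:
  1P = (0, 10)
  2P = (16, 3)
  3P = (16, 14)
  4P = (0, 7)
  5P = O

ord(P) = 5


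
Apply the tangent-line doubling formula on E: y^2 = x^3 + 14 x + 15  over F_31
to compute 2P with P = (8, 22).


Doubling: s = (3 x1^2 + a) / (2 y1)
s = (3*8^2 + 14) / (2*22) mod 31 = 23
x3 = s^2 - 2 x1 mod 31 = 23^2 - 2*8 = 17
y3 = s (x1 - x3) - y1 mod 31 = 23 * (8 - 17) - 22 = 19

2P = (17, 19)


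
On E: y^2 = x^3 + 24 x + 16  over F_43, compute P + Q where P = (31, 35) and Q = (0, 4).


P != Q, so use the chord formula.
s = (y2 - y1) / (x2 - x1) = (12) / (12) mod 43 = 1
x3 = s^2 - x1 - x2 mod 43 = 1^2 - 31 - 0 = 13
y3 = s (x1 - x3) - y1 mod 43 = 1 * (31 - 13) - 35 = 26

P + Q = (13, 26)


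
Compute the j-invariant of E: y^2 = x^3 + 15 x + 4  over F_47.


Delta = -16(4 a^3 + 27 b^2) mod 47 = 9
-1728 * (4 a)^3 = -1728 * (4*15)^3 mod 47 = 9
j = 9 * 9^(-1) mod 47 = 1

j = 1 (mod 47)


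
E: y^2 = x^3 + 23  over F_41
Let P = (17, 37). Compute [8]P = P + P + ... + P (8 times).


k = 8 = 1000_2 (binary, LSB first: 0001)
Double-and-add from P = (17, 37):
  bit 0 = 0: acc unchanged = O
  bit 1 = 0: acc unchanged = O
  bit 2 = 0: acc unchanged = O
  bit 3 = 1: acc = O + (14, 26) = (14, 26)

8P = (14, 26)


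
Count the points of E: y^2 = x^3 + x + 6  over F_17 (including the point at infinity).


For each x in F_17, count y with y^2 = x^3 + 1 x + 6 mod 17:
  x = 1: RHS = 8, y in [5, 12]  -> 2 point(s)
  x = 2: RHS = 16, y in [4, 13]  -> 2 point(s)
  x = 3: RHS = 2, y in [6, 11]  -> 2 point(s)
  x = 5: RHS = 0, y in [0]  -> 1 point(s)
  x = 7: RHS = 16, y in [4, 13]  -> 2 point(s)
  x = 8: RHS = 16, y in [4, 13]  -> 2 point(s)
  x = 9: RHS = 13, y in [8, 9]  -> 2 point(s)
  x = 10: RHS = 13, y in [8, 9]  -> 2 point(s)
  x = 15: RHS = 13, y in [8, 9]  -> 2 point(s)
  x = 16: RHS = 4, y in [2, 15]  -> 2 point(s)
Affine points: 19. Add the point at infinity: total = 20.

#E(F_17) = 20


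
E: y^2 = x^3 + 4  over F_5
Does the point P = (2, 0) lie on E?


Check whether y^2 = x^3 + 0 x + 4 (mod 5) for (x, y) = (2, 0).
LHS: y^2 = 0^2 mod 5 = 0
RHS: x^3 + 0 x + 4 = 2^3 + 0*2 + 4 mod 5 = 2
LHS != RHS

No, not on the curve


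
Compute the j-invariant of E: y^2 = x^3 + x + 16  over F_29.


Delta = -16(4 a^3 + 27 b^2) mod 29 = 8
-1728 * (4 a)^3 = -1728 * (4*1)^3 mod 29 = 14
j = 14 * 8^(-1) mod 29 = 9

j = 9 (mod 29)


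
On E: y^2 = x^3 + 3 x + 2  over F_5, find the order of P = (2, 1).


Compute successive multiples of P until we hit O:
  1P = (2, 1)
  2P = (1, 4)
  3P = (1, 1)
  4P = (2, 4)
  5P = O

ord(P) = 5


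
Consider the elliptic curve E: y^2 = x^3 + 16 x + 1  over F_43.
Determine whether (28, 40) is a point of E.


Check whether y^2 = x^3 + 16 x + 1 (mod 43) for (x, y) = (28, 40).
LHS: y^2 = 40^2 mod 43 = 9
RHS: x^3 + 16 x + 1 = 28^3 + 16*28 + 1 mod 43 = 41
LHS != RHS

No, not on the curve


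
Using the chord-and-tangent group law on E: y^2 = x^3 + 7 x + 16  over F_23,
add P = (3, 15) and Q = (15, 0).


P != Q, so use the chord formula.
s = (y2 - y1) / (x2 - x1) = (8) / (12) mod 23 = 16
x3 = s^2 - x1 - x2 mod 23 = 16^2 - 3 - 15 = 8
y3 = s (x1 - x3) - y1 mod 23 = 16 * (3 - 8) - 15 = 20

P + Q = (8, 20)


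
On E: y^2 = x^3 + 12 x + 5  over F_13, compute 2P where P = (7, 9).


Doubling: s = (3 x1^2 + a) / (2 y1)
s = (3*7^2 + 12) / (2*9) mod 13 = 11
x3 = s^2 - 2 x1 mod 13 = 11^2 - 2*7 = 3
y3 = s (x1 - x3) - y1 mod 13 = 11 * (7 - 3) - 9 = 9

2P = (3, 9)


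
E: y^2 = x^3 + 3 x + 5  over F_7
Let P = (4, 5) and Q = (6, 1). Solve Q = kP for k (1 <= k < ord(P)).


Enumerate multiples of P until we hit Q = (6, 1):
  1P = (4, 5)
  2P = (1, 4)
  3P = (6, 6)
  4P = (6, 1)
Match found at i = 4.

k = 4


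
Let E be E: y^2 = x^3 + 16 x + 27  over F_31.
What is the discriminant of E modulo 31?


4 a^3 + 27 b^2 = 4*16^3 + 27*27^2 = 16384 + 19683 = 36067
Delta = -16 * (36067) = -577072
Delta mod 31 = 24

Delta = 24 (mod 31)


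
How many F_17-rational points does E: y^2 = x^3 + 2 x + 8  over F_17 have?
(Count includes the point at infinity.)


For each x in F_17, count y with y^2 = x^3 + 2 x + 8 mod 17:
  x = 0: RHS = 8, y in [5, 12]  -> 2 point(s)
  x = 6: RHS = 15, y in [7, 10]  -> 2 point(s)
  x = 7: RHS = 8, y in [5, 12]  -> 2 point(s)
  x = 8: RHS = 9, y in [3, 14]  -> 2 point(s)
  x = 10: RHS = 8, y in [5, 12]  -> 2 point(s)
  x = 11: RHS = 1, y in [1, 16]  -> 2 point(s)
  x = 12: RHS = 9, y in [3, 14]  -> 2 point(s)
  x = 13: RHS = 4, y in [2, 15]  -> 2 point(s)
  x = 14: RHS = 9, y in [3, 14]  -> 2 point(s)
  x = 15: RHS = 13, y in [8, 9]  -> 2 point(s)
Affine points: 20. Add the point at infinity: total = 21.

#E(F_17) = 21


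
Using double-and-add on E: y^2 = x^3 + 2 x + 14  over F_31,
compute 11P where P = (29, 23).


k = 11 = 1011_2 (binary, LSB first: 1101)
Double-and-add from P = (29, 23):
  bit 0 = 1: acc = O + (29, 23) = (29, 23)
  bit 1 = 1: acc = (29, 23) + (13, 25) = (5, 5)
  bit 2 = 0: acc unchanged = (5, 5)
  bit 3 = 1: acc = (5, 5) + (6, 5) = (20, 26)

11P = (20, 26)


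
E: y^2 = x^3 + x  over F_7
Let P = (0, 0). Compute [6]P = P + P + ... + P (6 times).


k = 6 = 110_2 (binary, LSB first: 011)
Double-and-add from P = (0, 0):
  bit 0 = 0: acc unchanged = O
  bit 1 = 1: acc = O + O = O
  bit 2 = 1: acc = O + O = O

6P = O


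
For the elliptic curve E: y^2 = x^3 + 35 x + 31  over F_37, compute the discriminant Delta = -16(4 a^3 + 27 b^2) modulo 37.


4 a^3 + 27 b^2 = 4*35^3 + 27*31^2 = 171500 + 25947 = 197447
Delta = -16 * (197447) = -3159152
Delta mod 37 = 19

Delta = 19 (mod 37)


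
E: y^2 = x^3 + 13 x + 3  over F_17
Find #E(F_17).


For each x in F_17, count y with y^2 = x^3 + 13 x + 3 mod 17:
  x = 1: RHS = 0, y in [0]  -> 1 point(s)
  x = 3: RHS = 1, y in [1, 16]  -> 2 point(s)
  x = 4: RHS = 0, y in [0]  -> 1 point(s)
  x = 6: RHS = 8, y in [5, 12]  -> 2 point(s)
  x = 9: RHS = 16, y in [4, 13]  -> 2 point(s)
  x = 11: RHS = 15, y in [7, 10]  -> 2 point(s)
  x = 12: RHS = 0, y in [0]  -> 1 point(s)
Affine points: 11. Add the point at infinity: total = 12.

#E(F_17) = 12


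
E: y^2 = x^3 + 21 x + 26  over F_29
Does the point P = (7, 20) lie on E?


Check whether y^2 = x^3 + 21 x + 26 (mod 29) for (x, y) = (7, 20).
LHS: y^2 = 20^2 mod 29 = 23
RHS: x^3 + 21 x + 26 = 7^3 + 21*7 + 26 mod 29 = 23
LHS = RHS

Yes, on the curve


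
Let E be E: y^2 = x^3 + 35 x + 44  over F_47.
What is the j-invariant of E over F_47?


Delta = -16(4 a^3 + 27 b^2) mod 47 = 14
-1728 * (4 a)^3 = -1728 * (4*35)^3 mod 47 = 36
j = 36 * 14^(-1) mod 47 = 16

j = 16 (mod 47)


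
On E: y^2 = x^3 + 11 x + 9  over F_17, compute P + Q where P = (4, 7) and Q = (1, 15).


P != Q, so use the chord formula.
s = (y2 - y1) / (x2 - x1) = (8) / (14) mod 17 = 3
x3 = s^2 - x1 - x2 mod 17 = 3^2 - 4 - 1 = 4
y3 = s (x1 - x3) - y1 mod 17 = 3 * (4 - 4) - 7 = 10

P + Q = (4, 10)


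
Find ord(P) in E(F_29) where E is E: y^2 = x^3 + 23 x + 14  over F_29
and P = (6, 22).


Compute successive multiples of P until we hit O:
  1P = (6, 22)
  2P = (18, 24)
  3P = (1, 3)
  4P = (26, 18)
  5P = (4, 24)
  6P = (20, 21)
  7P = (7, 5)
  8P = (15, 15)
  ... (continuing to 29P)
  29P = O

ord(P) = 29


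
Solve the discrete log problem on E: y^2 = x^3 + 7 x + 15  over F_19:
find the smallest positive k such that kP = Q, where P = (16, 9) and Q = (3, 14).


Enumerate multiples of P until we hit Q = (3, 14):
  1P = (16, 9)
  2P = (3, 5)
  3P = (11, 13)
  4P = (1, 17)
  5P = (6, 11)
  6P = (13, 17)
  7P = (14, 11)
  8P = (9, 3)
  9P = (18, 11)
  10P = (5, 2)
  11P = (5, 17)
  12P = (18, 8)
  13P = (9, 16)
  14P = (14, 8)
  15P = (13, 2)
  16P = (6, 8)
  17P = (1, 2)
  18P = (11, 6)
  19P = (3, 14)
Match found at i = 19.

k = 19


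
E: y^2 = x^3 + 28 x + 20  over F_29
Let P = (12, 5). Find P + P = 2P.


Doubling: s = (3 x1^2 + a) / (2 y1)
s = (3*12^2 + 28) / (2*5) mod 29 = 17
x3 = s^2 - 2 x1 mod 29 = 17^2 - 2*12 = 4
y3 = s (x1 - x3) - y1 mod 29 = 17 * (12 - 4) - 5 = 15

2P = (4, 15)


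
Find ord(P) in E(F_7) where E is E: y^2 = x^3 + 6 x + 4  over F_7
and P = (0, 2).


Compute successive multiples of P until we hit O:
  1P = (0, 2)
  2P = (4, 6)
  3P = (4, 1)
  4P = (0, 5)
  5P = O

ord(P) = 5


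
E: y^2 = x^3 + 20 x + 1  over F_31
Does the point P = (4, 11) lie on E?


Check whether y^2 = x^3 + 20 x + 1 (mod 31) for (x, y) = (4, 11).
LHS: y^2 = 11^2 mod 31 = 28
RHS: x^3 + 20 x + 1 = 4^3 + 20*4 + 1 mod 31 = 21
LHS != RHS

No, not on the curve


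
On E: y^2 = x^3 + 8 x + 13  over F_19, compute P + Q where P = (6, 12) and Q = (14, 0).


P != Q, so use the chord formula.
s = (y2 - y1) / (x2 - x1) = (7) / (8) mod 19 = 8
x3 = s^2 - x1 - x2 mod 19 = 8^2 - 6 - 14 = 6
y3 = s (x1 - x3) - y1 mod 19 = 8 * (6 - 6) - 12 = 7

P + Q = (6, 7)


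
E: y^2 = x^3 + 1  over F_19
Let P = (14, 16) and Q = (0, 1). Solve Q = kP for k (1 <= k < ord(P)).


Enumerate multiples of P until we hit Q = (0, 1):
  1P = (14, 16)
  2P = (0, 18)
  3P = (12, 0)
  4P = (0, 1)
Match found at i = 4.

k = 4


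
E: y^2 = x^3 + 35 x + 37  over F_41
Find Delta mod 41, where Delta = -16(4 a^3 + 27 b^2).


4 a^3 + 27 b^2 = 4*35^3 + 27*37^2 = 171500 + 36963 = 208463
Delta = -16 * (208463) = -3335408
Delta mod 41 = 24

Delta = 24 (mod 41)


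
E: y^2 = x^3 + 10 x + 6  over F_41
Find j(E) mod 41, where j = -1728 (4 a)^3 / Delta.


Delta = -16(4 a^3 + 27 b^2) mod 41 = 29
-1728 * (4 a)^3 = -1728 * (4*10)^3 mod 41 = 6
j = 6 * 29^(-1) mod 41 = 20

j = 20 (mod 41)


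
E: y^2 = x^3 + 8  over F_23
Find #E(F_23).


For each x in F_23, count y with y^2 = x^3 + 0 x + 8 mod 23:
  x = 0: RHS = 8, y in [10, 13]  -> 2 point(s)
  x = 1: RHS = 9, y in [3, 20]  -> 2 point(s)
  x = 2: RHS = 16, y in [4, 19]  -> 2 point(s)
  x = 3: RHS = 12, y in [9, 14]  -> 2 point(s)
  x = 4: RHS = 3, y in [7, 16]  -> 2 point(s)
  x = 5: RHS = 18, y in [8, 15]  -> 2 point(s)
  x = 7: RHS = 6, y in [11, 12]  -> 2 point(s)
  x = 9: RHS = 1, y in [1, 22]  -> 2 point(s)
  x = 15: RHS = 2, y in [5, 18]  -> 2 point(s)
  x = 19: RHS = 13, y in [6, 17]  -> 2 point(s)
  x = 20: RHS = 4, y in [2, 21]  -> 2 point(s)
  x = 21: RHS = 0, y in [0]  -> 1 point(s)
Affine points: 23. Add the point at infinity: total = 24.

#E(F_23) = 24


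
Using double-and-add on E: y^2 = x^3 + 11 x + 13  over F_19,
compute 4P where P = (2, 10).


k = 4 = 100_2 (binary, LSB first: 001)
Double-and-add from P = (2, 10):
  bit 0 = 0: acc unchanged = O
  bit 1 = 0: acc unchanged = O
  bit 2 = 1: acc = O + (1, 14) = (1, 14)

4P = (1, 14)


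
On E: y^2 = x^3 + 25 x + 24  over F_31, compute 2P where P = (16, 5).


Doubling: s = (3 x1^2 + a) / (2 y1)
s = (3*16^2 + 25) / (2*5) mod 31 = 8
x3 = s^2 - 2 x1 mod 31 = 8^2 - 2*16 = 1
y3 = s (x1 - x3) - y1 mod 31 = 8 * (16 - 1) - 5 = 22

2P = (1, 22)


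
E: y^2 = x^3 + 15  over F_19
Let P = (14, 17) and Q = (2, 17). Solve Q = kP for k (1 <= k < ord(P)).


Enumerate multiples of P until we hit Q = (2, 17):
  1P = (14, 17)
  2P = (16, 11)
  3P = (17, 11)
  4P = (11, 15)
  5P = (5, 8)
  6P = (1, 15)
  7P = (2, 17)
Match found at i = 7.

k = 7


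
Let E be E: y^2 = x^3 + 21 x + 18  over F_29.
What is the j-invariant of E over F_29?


Delta = -16(4 a^3 + 27 b^2) mod 29 = 13
-1728 * (4 a)^3 = -1728 * (4*21)^3 mod 29 = 24
j = 24 * 13^(-1) mod 29 = 13

j = 13 (mod 29)


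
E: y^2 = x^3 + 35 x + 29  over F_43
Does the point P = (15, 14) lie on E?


Check whether y^2 = x^3 + 35 x + 29 (mod 43) for (x, y) = (15, 14).
LHS: y^2 = 14^2 mod 43 = 24
RHS: x^3 + 35 x + 29 = 15^3 + 35*15 + 29 mod 43 = 16
LHS != RHS

No, not on the curve


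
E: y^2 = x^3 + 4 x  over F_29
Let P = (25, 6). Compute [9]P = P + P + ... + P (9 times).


k = 9 = 1001_2 (binary, LSB first: 1001)
Double-and-add from P = (25, 6):
  bit 0 = 1: acc = O + (25, 6) = (25, 6)
  bit 1 = 0: acc unchanged = (25, 6)
  bit 2 = 0: acc unchanged = (25, 6)
  bit 3 = 1: acc = (25, 6) + (1, 18) = (25, 23)

9P = (25, 23)


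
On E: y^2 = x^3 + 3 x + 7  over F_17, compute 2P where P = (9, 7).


Doubling: s = (3 x1^2 + a) / (2 y1)
s = (3*9^2 + 3) / (2*7) mod 17 = 3
x3 = s^2 - 2 x1 mod 17 = 3^2 - 2*9 = 8
y3 = s (x1 - x3) - y1 mod 17 = 3 * (9 - 8) - 7 = 13

2P = (8, 13)


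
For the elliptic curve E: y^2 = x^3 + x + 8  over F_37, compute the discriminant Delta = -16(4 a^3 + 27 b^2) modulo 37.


4 a^3 + 27 b^2 = 4*1^3 + 27*8^2 = 4 + 1728 = 1732
Delta = -16 * (1732) = -27712
Delta mod 37 = 1

Delta = 1 (mod 37)


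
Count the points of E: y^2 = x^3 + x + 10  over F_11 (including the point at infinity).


For each x in F_11, count y with y^2 = x^3 + 1 x + 10 mod 11:
  x = 1: RHS = 1, y in [1, 10]  -> 2 point(s)
  x = 2: RHS = 9, y in [3, 8]  -> 2 point(s)
  x = 4: RHS = 1, y in [1, 10]  -> 2 point(s)
  x = 6: RHS = 1, y in [1, 10]  -> 2 point(s)
  x = 9: RHS = 0, y in [0]  -> 1 point(s)
Affine points: 9. Add the point at infinity: total = 10.

#E(F_11) = 10


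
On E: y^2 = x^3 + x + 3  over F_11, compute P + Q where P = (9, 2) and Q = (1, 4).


P != Q, so use the chord formula.
s = (y2 - y1) / (x2 - x1) = (2) / (3) mod 11 = 8
x3 = s^2 - x1 - x2 mod 11 = 8^2 - 9 - 1 = 10
y3 = s (x1 - x3) - y1 mod 11 = 8 * (9 - 10) - 2 = 1

P + Q = (10, 1)


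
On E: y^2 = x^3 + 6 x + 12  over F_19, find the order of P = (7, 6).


Compute successive multiples of P until we hit O:
  1P = (7, 6)
  2P = (12, 11)
  3P = (1, 0)
  4P = (12, 8)
  5P = (7, 13)
  6P = O

ord(P) = 6


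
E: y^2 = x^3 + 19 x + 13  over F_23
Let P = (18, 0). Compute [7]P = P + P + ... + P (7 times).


k = 7 = 111_2 (binary, LSB first: 111)
Double-and-add from P = (18, 0):
  bit 0 = 1: acc = O + (18, 0) = (18, 0)
  bit 1 = 1: acc = (18, 0) + O = (18, 0)
  bit 2 = 1: acc = (18, 0) + O = (18, 0)

7P = (18, 0)


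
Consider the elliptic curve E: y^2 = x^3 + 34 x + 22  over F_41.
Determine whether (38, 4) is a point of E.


Check whether y^2 = x^3 + 34 x + 22 (mod 41) for (x, y) = (38, 4).
LHS: y^2 = 4^2 mod 41 = 16
RHS: x^3 + 34 x + 22 = 38^3 + 34*38 + 22 mod 41 = 16
LHS = RHS

Yes, on the curve


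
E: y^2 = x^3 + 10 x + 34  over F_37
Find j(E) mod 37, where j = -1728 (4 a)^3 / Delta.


Delta = -16(4 a^3 + 27 b^2) mod 37 = 7
-1728 * (4 a)^3 = -1728 * (4*10)^3 mod 37 = 1
j = 1 * 7^(-1) mod 37 = 16

j = 16 (mod 37)


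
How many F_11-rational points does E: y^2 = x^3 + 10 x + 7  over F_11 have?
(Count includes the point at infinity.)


For each x in F_11, count y with y^2 = x^3 + 10 x + 7 mod 11:
  x = 3: RHS = 9, y in [3, 8]  -> 2 point(s)
  x = 4: RHS = 1, y in [1, 10]  -> 2 point(s)
  x = 8: RHS = 5, y in [4, 7]  -> 2 point(s)
  x = 9: RHS = 1, y in [1, 10]  -> 2 point(s)
Affine points: 8. Add the point at infinity: total = 9.

#E(F_11) = 9


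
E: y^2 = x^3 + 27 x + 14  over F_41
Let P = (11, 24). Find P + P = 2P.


Doubling: s = (3 x1^2 + a) / (2 y1)
s = (3*11^2 + 27) / (2*24) mod 41 = 3
x3 = s^2 - 2 x1 mod 41 = 3^2 - 2*11 = 28
y3 = s (x1 - x3) - y1 mod 41 = 3 * (11 - 28) - 24 = 7

2P = (28, 7)


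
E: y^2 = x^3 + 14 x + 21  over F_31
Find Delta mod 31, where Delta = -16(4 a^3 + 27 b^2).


4 a^3 + 27 b^2 = 4*14^3 + 27*21^2 = 10976 + 11907 = 22883
Delta = -16 * (22883) = -366128
Delta mod 31 = 13

Delta = 13 (mod 31)


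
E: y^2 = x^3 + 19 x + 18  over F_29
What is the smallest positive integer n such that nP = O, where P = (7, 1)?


Compute successive multiples of P until we hit O:
  1P = (7, 1)
  2P = (2, 8)
  3P = (15, 16)
  4P = (1, 3)
  5P = (5, 8)
  6P = (22, 8)
  7P = (22, 21)
  8P = (5, 21)
  ... (continuing to 13P)
  13P = O

ord(P) = 13


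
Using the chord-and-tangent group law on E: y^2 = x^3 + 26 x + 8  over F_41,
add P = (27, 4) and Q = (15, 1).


P != Q, so use the chord formula.
s = (y2 - y1) / (x2 - x1) = (38) / (29) mod 41 = 31
x3 = s^2 - x1 - x2 mod 41 = 31^2 - 27 - 15 = 17
y3 = s (x1 - x3) - y1 mod 41 = 31 * (27 - 17) - 4 = 19

P + Q = (17, 19)


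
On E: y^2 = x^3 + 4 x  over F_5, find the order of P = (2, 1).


Compute successive multiples of P until we hit O:
  1P = (2, 1)
  2P = (0, 0)
  3P = (2, 4)
  4P = O

ord(P) = 4


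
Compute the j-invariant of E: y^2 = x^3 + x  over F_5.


Delta = -16(4 a^3 + 27 b^2) mod 5 = 1
-1728 * (4 a)^3 = -1728 * (4*1)^3 mod 5 = 3
j = 3 * 1^(-1) mod 5 = 3

j = 3 (mod 5)


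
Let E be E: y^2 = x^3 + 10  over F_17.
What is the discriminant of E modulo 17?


4 a^3 + 27 b^2 = 4*0^3 + 27*10^2 = 0 + 2700 = 2700
Delta = -16 * (2700) = -43200
Delta mod 17 = 14

Delta = 14 (mod 17)


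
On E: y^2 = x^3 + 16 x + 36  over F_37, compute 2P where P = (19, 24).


Doubling: s = (3 x1^2 + a) / (2 y1)
s = (3*19^2 + 16) / (2*24) mod 37 = 36
x3 = s^2 - 2 x1 mod 37 = 36^2 - 2*19 = 0
y3 = s (x1 - x3) - y1 mod 37 = 36 * (19 - 0) - 24 = 31

2P = (0, 31)


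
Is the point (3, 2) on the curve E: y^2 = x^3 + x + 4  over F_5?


Check whether y^2 = x^3 + 1 x + 4 (mod 5) for (x, y) = (3, 2).
LHS: y^2 = 2^2 mod 5 = 4
RHS: x^3 + 1 x + 4 = 3^3 + 1*3 + 4 mod 5 = 4
LHS = RHS

Yes, on the curve


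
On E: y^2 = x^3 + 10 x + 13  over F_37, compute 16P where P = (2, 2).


k = 16 = 10000_2 (binary, LSB first: 00001)
Double-and-add from P = (2, 2):
  bit 0 = 0: acc unchanged = O
  bit 1 = 0: acc unchanged = O
  bit 2 = 0: acc unchanged = O
  bit 3 = 0: acc unchanged = O
  bit 4 = 1: acc = O + (31, 12) = (31, 12)

16P = (31, 12)


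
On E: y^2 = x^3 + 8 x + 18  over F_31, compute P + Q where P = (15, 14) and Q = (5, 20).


P != Q, so use the chord formula.
s = (y2 - y1) / (x2 - x1) = (6) / (21) mod 31 = 18
x3 = s^2 - x1 - x2 mod 31 = 18^2 - 15 - 5 = 25
y3 = s (x1 - x3) - y1 mod 31 = 18 * (15 - 25) - 14 = 23

P + Q = (25, 23)


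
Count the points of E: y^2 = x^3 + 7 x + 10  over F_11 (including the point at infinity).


For each x in F_11, count y with y^2 = x^3 + 7 x + 10 mod 11:
  x = 3: RHS = 3, y in [5, 6]  -> 2 point(s)
  x = 4: RHS = 3, y in [5, 6]  -> 2 point(s)
  x = 5: RHS = 5, y in [4, 7]  -> 2 point(s)
  x = 6: RHS = 4, y in [2, 9]  -> 2 point(s)
Affine points: 8. Add the point at infinity: total = 9.

#E(F_11) = 9


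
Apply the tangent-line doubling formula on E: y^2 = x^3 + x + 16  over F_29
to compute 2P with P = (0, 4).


Doubling: s = (3 x1^2 + a) / (2 y1)
s = (3*0^2 + 1) / (2*4) mod 29 = 11
x3 = s^2 - 2 x1 mod 29 = 11^2 - 2*0 = 5
y3 = s (x1 - x3) - y1 mod 29 = 11 * (0 - 5) - 4 = 28

2P = (5, 28)


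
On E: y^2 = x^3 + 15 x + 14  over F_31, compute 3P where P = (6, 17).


k = 3 = 11_2 (binary, LSB first: 11)
Double-and-add from P = (6, 17):
  bit 0 = 1: acc = O + (6, 17) = (6, 17)
  bit 1 = 1: acc = (6, 17) + (26, 0) = (6, 14)

3P = (6, 14)


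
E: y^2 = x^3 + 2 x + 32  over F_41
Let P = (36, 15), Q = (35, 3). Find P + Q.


P != Q, so use the chord formula.
s = (y2 - y1) / (x2 - x1) = (29) / (40) mod 41 = 12
x3 = s^2 - x1 - x2 mod 41 = 12^2 - 36 - 35 = 32
y3 = s (x1 - x3) - y1 mod 41 = 12 * (36 - 32) - 15 = 33

P + Q = (32, 33)


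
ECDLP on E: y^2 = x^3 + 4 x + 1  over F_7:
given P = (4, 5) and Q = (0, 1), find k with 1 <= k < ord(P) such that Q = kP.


Enumerate multiples of P until we hit Q = (0, 1):
  1P = (4, 5)
  2P = (0, 6)
  3P = (0, 1)
Match found at i = 3.

k = 3


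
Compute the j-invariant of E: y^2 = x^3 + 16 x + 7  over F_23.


Delta = -16(4 a^3 + 27 b^2) mod 23 = 2
-1728 * (4 a)^3 = -1728 * (4*16)^3 mod 23 = 7
j = 7 * 2^(-1) mod 23 = 15

j = 15 (mod 23)


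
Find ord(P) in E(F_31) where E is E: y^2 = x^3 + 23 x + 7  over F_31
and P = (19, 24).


Compute successive multiples of P until we hit O:
  1P = (19, 24)
  2P = (3, 14)
  3P = (6, 19)
  4P = (10, 20)
  5P = (11, 14)
  6P = (20, 29)
  7P = (17, 17)
  8P = (15, 21)
  ... (continuing to 17P)
  17P = O

ord(P) = 17


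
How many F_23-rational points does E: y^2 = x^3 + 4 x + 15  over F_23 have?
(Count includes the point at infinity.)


For each x in F_23, count y with y^2 = x^3 + 4 x + 15 mod 23:
  x = 2: RHS = 8, y in [10, 13]  -> 2 point(s)
  x = 3: RHS = 8, y in [10, 13]  -> 2 point(s)
  x = 4: RHS = 3, y in [7, 16]  -> 2 point(s)
  x = 6: RHS = 2, y in [5, 18]  -> 2 point(s)
  x = 7: RHS = 18, y in [8, 15]  -> 2 point(s)
  x = 14: RHS = 9, y in [3, 20]  -> 2 point(s)
  x = 15: RHS = 0, y in [0]  -> 1 point(s)
  x = 16: RHS = 12, y in [9, 14]  -> 2 point(s)
  x = 18: RHS = 8, y in [10, 13]  -> 2 point(s)
  x = 19: RHS = 4, y in [2, 21]  -> 2 point(s)
Affine points: 19. Add the point at infinity: total = 20.

#E(F_23) = 20


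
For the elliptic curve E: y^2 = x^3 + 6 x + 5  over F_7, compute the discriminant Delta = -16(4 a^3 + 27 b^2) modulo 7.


4 a^3 + 27 b^2 = 4*6^3 + 27*5^2 = 864 + 675 = 1539
Delta = -16 * (1539) = -24624
Delta mod 7 = 2

Delta = 2 (mod 7)


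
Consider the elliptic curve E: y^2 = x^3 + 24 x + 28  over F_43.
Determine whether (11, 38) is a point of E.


Check whether y^2 = x^3 + 24 x + 28 (mod 43) for (x, y) = (11, 38).
LHS: y^2 = 38^2 mod 43 = 25
RHS: x^3 + 24 x + 28 = 11^3 + 24*11 + 28 mod 43 = 32
LHS != RHS

No, not on the curve


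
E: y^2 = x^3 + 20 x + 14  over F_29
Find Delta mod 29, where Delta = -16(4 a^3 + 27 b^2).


4 a^3 + 27 b^2 = 4*20^3 + 27*14^2 = 32000 + 5292 = 37292
Delta = -16 * (37292) = -596672
Delta mod 29 = 3

Delta = 3 (mod 29)


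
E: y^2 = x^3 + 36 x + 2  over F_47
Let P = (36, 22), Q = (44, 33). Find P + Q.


P != Q, so use the chord formula.
s = (y2 - y1) / (x2 - x1) = (11) / (8) mod 47 = 19
x3 = s^2 - x1 - x2 mod 47 = 19^2 - 36 - 44 = 46
y3 = s (x1 - x3) - y1 mod 47 = 19 * (36 - 46) - 22 = 23

P + Q = (46, 23)


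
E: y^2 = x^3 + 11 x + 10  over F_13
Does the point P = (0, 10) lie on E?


Check whether y^2 = x^3 + 11 x + 10 (mod 13) for (x, y) = (0, 10).
LHS: y^2 = 10^2 mod 13 = 9
RHS: x^3 + 11 x + 10 = 0^3 + 11*0 + 10 mod 13 = 10
LHS != RHS

No, not on the curve


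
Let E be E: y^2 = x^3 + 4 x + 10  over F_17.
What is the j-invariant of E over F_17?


Delta = -16(4 a^3 + 27 b^2) mod 17 = 15
-1728 * (4 a)^3 = -1728 * (4*4)^3 mod 17 = 11
j = 11 * 15^(-1) mod 17 = 3

j = 3 (mod 17)


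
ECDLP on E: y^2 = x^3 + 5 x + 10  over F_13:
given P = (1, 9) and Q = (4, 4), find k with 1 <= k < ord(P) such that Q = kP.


Enumerate multiples of P until we hit Q = (4, 4):
  1P = (1, 9)
  2P = (12, 2)
  3P = (9, 2)
  4P = (6, 10)
  5P = (5, 11)
  6P = (4, 9)
  7P = (8, 4)
  8P = (0, 7)
  9P = (3, 0)
  10P = (0, 6)
  11P = (8, 9)
  12P = (4, 4)
Match found at i = 12.

k = 12


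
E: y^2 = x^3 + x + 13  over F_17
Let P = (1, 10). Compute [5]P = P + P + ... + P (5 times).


k = 5 = 101_2 (binary, LSB first: 101)
Double-and-add from P = (1, 10):
  bit 0 = 1: acc = O + (1, 10) = (1, 10)
  bit 1 = 0: acc unchanged = (1, 10)
  bit 2 = 1: acc = (1, 10) + (12, 11) = (13, 9)

5P = (13, 9)


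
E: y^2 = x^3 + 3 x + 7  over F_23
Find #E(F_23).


For each x in F_23, count y with y^2 = x^3 + 3 x + 7 mod 23:
  x = 5: RHS = 9, y in [3, 20]  -> 2 point(s)
  x = 7: RHS = 3, y in [7, 16]  -> 2 point(s)
  x = 9: RHS = 4, y in [2, 21]  -> 2 point(s)
  x = 10: RHS = 2, y in [5, 18]  -> 2 point(s)
  x = 12: RHS = 0, y in [0]  -> 1 point(s)
  x = 13: RHS = 12, y in [9, 14]  -> 2 point(s)
  x = 15: RHS = 0, y in [0]  -> 1 point(s)
  x = 17: RHS = 3, y in [7, 16]  -> 2 point(s)
  x = 19: RHS = 0, y in [0]  -> 1 point(s)
  x = 21: RHS = 16, y in [4, 19]  -> 2 point(s)
  x = 22: RHS = 3, y in [7, 16]  -> 2 point(s)
Affine points: 19. Add the point at infinity: total = 20.

#E(F_23) = 20


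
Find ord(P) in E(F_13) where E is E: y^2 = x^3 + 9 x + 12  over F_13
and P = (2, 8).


Compute successive multiples of P until we hit O:
  1P = (2, 8)
  2P = (6, 3)
  3P = (9, 4)
  4P = (1, 10)
  5P = (1, 3)
  6P = (9, 9)
  7P = (6, 10)
  8P = (2, 5)
  ... (continuing to 9P)
  9P = O

ord(P) = 9


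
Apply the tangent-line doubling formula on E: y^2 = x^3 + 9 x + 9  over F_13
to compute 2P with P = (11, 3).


Doubling: s = (3 x1^2 + a) / (2 y1)
s = (3*11^2 + 9) / (2*3) mod 13 = 10
x3 = s^2 - 2 x1 mod 13 = 10^2 - 2*11 = 0
y3 = s (x1 - x3) - y1 mod 13 = 10 * (11 - 0) - 3 = 3

2P = (0, 3)


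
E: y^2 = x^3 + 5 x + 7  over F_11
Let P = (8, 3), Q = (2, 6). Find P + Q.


P != Q, so use the chord formula.
s = (y2 - y1) / (x2 - x1) = (3) / (5) mod 11 = 5
x3 = s^2 - x1 - x2 mod 11 = 5^2 - 8 - 2 = 4
y3 = s (x1 - x3) - y1 mod 11 = 5 * (8 - 4) - 3 = 6

P + Q = (4, 6)


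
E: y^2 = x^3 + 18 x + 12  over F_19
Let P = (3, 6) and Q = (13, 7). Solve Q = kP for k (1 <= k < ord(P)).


Enumerate multiples of P until we hit Q = (13, 7):
  1P = (3, 6)
  2P = (14, 5)
  3P = (13, 7)
Match found at i = 3.

k = 3
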